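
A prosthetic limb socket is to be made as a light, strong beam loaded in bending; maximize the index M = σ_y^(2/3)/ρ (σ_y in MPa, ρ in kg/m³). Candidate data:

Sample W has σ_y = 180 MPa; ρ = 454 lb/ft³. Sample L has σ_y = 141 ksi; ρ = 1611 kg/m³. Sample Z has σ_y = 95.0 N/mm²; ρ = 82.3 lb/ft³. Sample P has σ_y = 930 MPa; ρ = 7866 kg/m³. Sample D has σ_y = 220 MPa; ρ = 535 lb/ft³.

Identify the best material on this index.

Normalizing units and computing the index:
  sample W: σ_y = 180.0 MPa, ρ = 7272 kg/m³
  sample L: σ_y = 972.2 MPa, ρ = 1611 kg/m³
  sample Z: σ_y = 95.00 MPa, ρ = 1318 kg/m³
  sample P: σ_y = 930.0 MPa, ρ = 7866 kg/m³
  sample D: σ_y = 220.0 MPa, ρ = 8570 kg/m³
  sample L: M = 60.9×10⁻³
  sample Z: M = 15.8×10⁻³
  sample P: M = 12.1×10⁻³
  sample W: M = 4.38×10⁻³
  sample D: M = 4.25×10⁻³
The maximum is for sample L.

sample L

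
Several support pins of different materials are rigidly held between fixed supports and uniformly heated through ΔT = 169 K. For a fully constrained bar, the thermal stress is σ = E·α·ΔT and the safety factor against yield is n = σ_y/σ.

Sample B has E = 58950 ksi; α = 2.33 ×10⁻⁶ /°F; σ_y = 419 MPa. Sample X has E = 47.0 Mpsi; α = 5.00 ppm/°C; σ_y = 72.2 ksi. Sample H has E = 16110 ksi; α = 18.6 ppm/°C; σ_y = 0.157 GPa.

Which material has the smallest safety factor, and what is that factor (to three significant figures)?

sample H, n = 0.450

Converting E to GPa, α to ×10⁻⁶/K, σ_y to MPa, then σ and n for each:
  sample B: E = 406.4, α = 4.19, σ_y = 419.0 → σ = 288 MPa, n = 1.45
  sample X: E = 324.1, α = 5.00, σ_y = 497.8 → σ = 274 MPa, n = 1.82
  sample H: E = 111.1, α = 18.6, σ_y = 157.0 → σ = 349 MPa, n = 0.450
The minimum is sample H at n = 0.450.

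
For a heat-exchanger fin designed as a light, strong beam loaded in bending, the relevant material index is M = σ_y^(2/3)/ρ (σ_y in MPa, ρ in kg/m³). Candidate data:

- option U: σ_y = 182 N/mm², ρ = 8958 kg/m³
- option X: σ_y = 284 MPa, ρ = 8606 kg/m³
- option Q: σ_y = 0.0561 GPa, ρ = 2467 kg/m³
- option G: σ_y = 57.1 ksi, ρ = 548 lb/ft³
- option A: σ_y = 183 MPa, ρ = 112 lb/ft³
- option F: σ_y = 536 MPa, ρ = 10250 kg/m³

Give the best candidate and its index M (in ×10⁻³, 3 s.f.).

After converting to SI:
  option U: σ_y = 182.0 MPa, ρ = 8958 kg/m³
  option X: σ_y = 284.0 MPa, ρ = 8606 kg/m³
  option Q: σ_y = 56.10 MPa, ρ = 2467 kg/m³
  option G: σ_y = 393.7 MPa, ρ = 8778 kg/m³
  option A: σ_y = 183.0 MPa, ρ = 1794 kg/m³
  option F: σ_y = 536.0 MPa, ρ = 10250 kg/m³
  option A: M = 18.0×10⁻³
  option F: M = 6.44×10⁻³
  option G: M = 6.12×10⁻³
  option Q: M = 5.94×10⁻³
  option X: M = 5.02×10⁻³
  option U: M = 3.59×10⁻³
Option A ranks first.

option A, M = 18.0×10⁻³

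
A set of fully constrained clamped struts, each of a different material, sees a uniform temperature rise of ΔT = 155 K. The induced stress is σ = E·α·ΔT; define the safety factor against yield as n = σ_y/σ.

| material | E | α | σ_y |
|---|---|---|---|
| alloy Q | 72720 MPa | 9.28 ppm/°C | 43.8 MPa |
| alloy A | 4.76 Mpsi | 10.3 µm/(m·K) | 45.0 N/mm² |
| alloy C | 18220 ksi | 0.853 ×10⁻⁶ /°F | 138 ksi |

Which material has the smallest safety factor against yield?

alloy Q

In consistent units (E in GPa, α in ×10⁻⁶/K, σ_y in MPa):
  alloy Q: E = 72.72, α = 9.28, σ_y = 43.80 → σ = 105 MPa, n = 0.419
  alloy A: E = 32.82, α = 10.3, σ_y = 45.00 → σ = 52.4 MPa, n = 0.859
  alloy C: E = 125.6, α = 1.54, σ_y = 951.5 → σ = 29.9 MPa, n = 31.8
Alloy Q has the lowest safety factor, n = 0.419.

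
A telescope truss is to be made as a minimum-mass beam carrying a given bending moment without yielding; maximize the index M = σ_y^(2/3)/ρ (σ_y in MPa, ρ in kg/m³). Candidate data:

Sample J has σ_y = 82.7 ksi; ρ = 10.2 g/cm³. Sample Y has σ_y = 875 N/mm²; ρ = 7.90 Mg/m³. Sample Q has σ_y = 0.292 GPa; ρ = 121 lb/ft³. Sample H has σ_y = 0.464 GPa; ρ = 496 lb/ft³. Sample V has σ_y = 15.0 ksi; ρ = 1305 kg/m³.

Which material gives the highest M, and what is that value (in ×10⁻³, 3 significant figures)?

In SI units:
  sample J: σ_y = 570.2 MPa, ρ = 10200 kg/m³
  sample Y: σ_y = 875.0 MPa, ρ = 7900 kg/m³
  sample Q: σ_y = 292.0 MPa, ρ = 1938 kg/m³
  sample H: σ_y = 464.0 MPa, ρ = 7945 kg/m³
  sample V: σ_y = 103.4 MPa, ρ = 1305 kg/m³
  sample Q: M = 22.7×10⁻³
  sample V: M = 16.9×10⁻³
  sample Y: M = 11.6×10⁻³
  sample H: M = 7.54×10⁻³
  sample J: M = 6.74×10⁻³
The maximum is for sample Q.

sample Q, M = 22.7×10⁻³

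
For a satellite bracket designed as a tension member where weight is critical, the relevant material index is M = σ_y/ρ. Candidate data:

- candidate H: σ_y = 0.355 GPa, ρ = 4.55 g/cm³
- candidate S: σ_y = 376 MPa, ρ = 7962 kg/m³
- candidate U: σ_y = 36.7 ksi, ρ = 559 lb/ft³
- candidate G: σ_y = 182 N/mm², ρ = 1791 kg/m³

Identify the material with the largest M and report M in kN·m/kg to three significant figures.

After converting to SI:
  candidate H: σ_y = 355.0 MPa, ρ = 4550 kg/m³
  candidate S: σ_y = 376.0 MPa, ρ = 7962 kg/m³
  candidate U: σ_y = 253.0 MPa, ρ = 8954 kg/m³
  candidate G: σ_y = 182.0 MPa, ρ = 1791 kg/m³
  candidate G: M = 102 kN·m/kg
  candidate H: M = 78.0 kN·m/kg
  candidate S: M = 47.2 kN·m/kg
  candidate U: M = 28.3 kN·m/kg
Candidate G ranks first.

candidate G, M = 102 kN·m/kg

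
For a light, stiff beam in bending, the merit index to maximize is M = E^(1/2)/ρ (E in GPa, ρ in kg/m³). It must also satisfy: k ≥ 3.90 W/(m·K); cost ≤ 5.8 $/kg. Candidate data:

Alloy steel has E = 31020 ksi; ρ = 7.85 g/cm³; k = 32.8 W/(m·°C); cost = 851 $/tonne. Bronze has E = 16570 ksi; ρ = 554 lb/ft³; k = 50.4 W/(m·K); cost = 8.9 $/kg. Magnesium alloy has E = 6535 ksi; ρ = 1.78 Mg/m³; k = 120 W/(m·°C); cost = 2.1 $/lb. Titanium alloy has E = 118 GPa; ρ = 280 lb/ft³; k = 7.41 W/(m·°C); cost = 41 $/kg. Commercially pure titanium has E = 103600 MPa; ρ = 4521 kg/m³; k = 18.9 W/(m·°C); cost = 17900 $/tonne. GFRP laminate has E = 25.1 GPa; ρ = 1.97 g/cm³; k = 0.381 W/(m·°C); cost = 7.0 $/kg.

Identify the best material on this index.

magnesium alloy

Screen on constraints: k ≥ 3.90 W/(m·K); cost ≤ 5.8 $/kg. Survivors: alloy steel, magnesium alloy.
Normalizing units and computing the index:
  alloy steel: E = 213.9 GPa, ρ = 7850 kg/m³
  magnesium alloy: E = 45.06 GPa, ρ = 1780 kg/m³
  magnesium alloy: M = 3.77×10⁻³
  alloy steel: M = 1.86×10⁻³
Magnesium alloy ranks first.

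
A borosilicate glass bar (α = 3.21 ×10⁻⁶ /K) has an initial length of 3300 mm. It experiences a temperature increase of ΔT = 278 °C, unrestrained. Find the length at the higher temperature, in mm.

3302.9 mm

ΔL = α·L₀·ΔT = 3.21×10⁻⁶ × 3300 mm × 278.0 K = 2.94 mm.
L = L₀ + ΔL = 3300 + 2.94 = 3302.9 mm.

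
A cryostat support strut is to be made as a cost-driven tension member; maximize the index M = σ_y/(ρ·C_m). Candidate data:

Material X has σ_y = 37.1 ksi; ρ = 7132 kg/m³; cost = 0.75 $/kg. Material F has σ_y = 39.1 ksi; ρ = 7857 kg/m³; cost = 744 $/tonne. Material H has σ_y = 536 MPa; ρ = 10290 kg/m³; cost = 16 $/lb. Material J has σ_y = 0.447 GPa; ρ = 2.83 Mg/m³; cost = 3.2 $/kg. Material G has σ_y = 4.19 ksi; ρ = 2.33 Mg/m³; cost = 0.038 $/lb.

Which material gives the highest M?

material G

Normalizing units and computing the index:
  material X: σ_y = 255.8 MPa, ρ = 7132 kg/m³, cost = 0.7500 $/kg
  material F: σ_y = 269.6 MPa, ρ = 7857 kg/m³, cost = 0.7440 $/kg
  material H: σ_y = 536.0 MPa, ρ = 10290 kg/m³, cost = 35.27 $/kg
  material J: σ_y = 447.0 MPa, ρ = 2830 kg/m³, cost = 3.200 $/kg
  material G: σ_y = 28.89 MPa, ρ = 2330 kg/m³, cost = 0.08377 $/kg
  material G: M = 148 kN·m per $
  material J: M = 49.4 kN·m per $
  material X: M = 47.8 kN·m per $
  material F: M = 46.1 kN·m per $
  material H: M = 1.48 kN·m per $
Material G has the largest M.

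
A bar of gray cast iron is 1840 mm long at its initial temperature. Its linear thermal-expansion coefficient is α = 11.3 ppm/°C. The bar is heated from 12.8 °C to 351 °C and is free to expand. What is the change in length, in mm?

ΔT = 351 − 12.8 = 338.2 K.
ΔL = α·L₀·ΔT = 11.3×10⁻⁶ × 1840 mm × 338.2 K = 7.03 mm.

7.03 mm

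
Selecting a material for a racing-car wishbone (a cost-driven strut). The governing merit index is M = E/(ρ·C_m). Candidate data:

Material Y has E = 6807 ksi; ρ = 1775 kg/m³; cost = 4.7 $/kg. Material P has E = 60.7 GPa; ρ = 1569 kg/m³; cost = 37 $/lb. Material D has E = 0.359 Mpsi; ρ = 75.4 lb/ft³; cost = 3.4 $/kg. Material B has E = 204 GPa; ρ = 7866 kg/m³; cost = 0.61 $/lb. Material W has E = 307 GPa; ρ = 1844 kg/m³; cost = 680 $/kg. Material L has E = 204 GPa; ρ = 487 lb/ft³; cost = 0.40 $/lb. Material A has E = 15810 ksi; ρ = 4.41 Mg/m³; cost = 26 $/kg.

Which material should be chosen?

Normalizing units and computing the index:
  material Y: E = 46.93 GPa, ρ = 1775 kg/m³, cost = 4.700 $/kg
  material P: E = 60.70 GPa, ρ = 1569 kg/m³, cost = 81.57 $/kg
  material D: E = 2.475 GPa, ρ = 1208 kg/m³, cost = 3.400 $/kg
  material B: E = 204.0 GPa, ρ = 7866 kg/m³, cost = 1.345 $/kg
  material W: E = 307.0 GPa, ρ = 1844 kg/m³, cost = 680.0 $/kg
  material L: E = 204.0 GPa, ρ = 7801 kg/m³, cost = 0.8818 $/kg
  material A: E = 109.0 GPa, ρ = 4410 kg/m³, cost = 26.00 $/kg
  material L: M = 29.7 MN·m per $
  material B: M = 19.3 MN·m per $
  material Y: M = 5.63 MN·m per $
  material A: M = 0.951 MN·m per $
  material D: M = 0.603 MN·m per $
  material P: M = 0.474 MN·m per $
  material W: M = 0.245 MN·m per $
Material L has the largest M.

material L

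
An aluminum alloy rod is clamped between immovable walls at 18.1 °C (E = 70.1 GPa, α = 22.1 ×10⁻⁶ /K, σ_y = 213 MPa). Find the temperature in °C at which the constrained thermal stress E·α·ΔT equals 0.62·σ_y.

E·α·ΔT = 132.1 MPa ⇒ ΔT = 132.1 / (70.10×10³ × 22.1×10⁻⁶) = 85.24 K.
T = 18.1 + 85.24 = 103.3 °C.

103 °C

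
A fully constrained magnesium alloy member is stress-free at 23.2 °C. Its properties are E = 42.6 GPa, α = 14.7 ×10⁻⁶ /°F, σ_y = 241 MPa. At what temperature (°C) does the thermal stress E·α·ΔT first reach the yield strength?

α = 14.7×10⁻⁶/°F × 9/5 = 26.5×10⁻⁶/K.
E·α·ΔT = 241.0 MPa ⇒ ΔT = 241.0 / (42.60×10³ × 26.5×10⁻⁶) = 213.8 K.
T = 23.2 + 213.8 = 237.0 °C.

237 °C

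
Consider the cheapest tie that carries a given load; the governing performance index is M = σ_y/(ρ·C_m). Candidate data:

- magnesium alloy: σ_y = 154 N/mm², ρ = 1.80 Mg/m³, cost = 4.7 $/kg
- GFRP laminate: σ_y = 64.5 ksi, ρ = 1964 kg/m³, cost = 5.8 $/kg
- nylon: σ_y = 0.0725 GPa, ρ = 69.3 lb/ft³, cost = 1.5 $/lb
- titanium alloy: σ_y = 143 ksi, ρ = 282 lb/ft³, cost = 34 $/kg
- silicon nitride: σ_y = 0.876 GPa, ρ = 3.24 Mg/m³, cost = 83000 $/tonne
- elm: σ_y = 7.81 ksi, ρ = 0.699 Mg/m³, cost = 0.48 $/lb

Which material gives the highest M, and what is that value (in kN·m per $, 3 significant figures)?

elm, M = 72.8 kN·m per $

In SI units:
  magnesium alloy: σ_y = 154.0 MPa, ρ = 1800 kg/m³, cost = 4.700 $/kg
  GFRP laminate: σ_y = 444.7 MPa, ρ = 1964 kg/m³, cost = 5.800 $/kg
  nylon: σ_y = 72.50 MPa, ρ = 1110 kg/m³, cost = 3.307 $/kg
  titanium alloy: σ_y = 986.0 MPa, ρ = 4517 kg/m³, cost = 34.00 $/kg
  silicon nitride: σ_y = 876.0 MPa, ρ = 3240 kg/m³, cost = 83.00 $/kg
  elm: σ_y = 53.85 MPa, ρ = 699.0 kg/m³, cost = 1.058 $/kg
  elm: M = 72.8 kN·m per $
  GFRP laminate: M = 39.0 kN·m per $
  nylon: M = 19.7 kN·m per $
  magnesium alloy: M = 18.2 kN·m per $
  titanium alloy: M = 6.42 kN·m per $
  silicon nitride: M = 3.26 kN·m per $
The maximum is for elm.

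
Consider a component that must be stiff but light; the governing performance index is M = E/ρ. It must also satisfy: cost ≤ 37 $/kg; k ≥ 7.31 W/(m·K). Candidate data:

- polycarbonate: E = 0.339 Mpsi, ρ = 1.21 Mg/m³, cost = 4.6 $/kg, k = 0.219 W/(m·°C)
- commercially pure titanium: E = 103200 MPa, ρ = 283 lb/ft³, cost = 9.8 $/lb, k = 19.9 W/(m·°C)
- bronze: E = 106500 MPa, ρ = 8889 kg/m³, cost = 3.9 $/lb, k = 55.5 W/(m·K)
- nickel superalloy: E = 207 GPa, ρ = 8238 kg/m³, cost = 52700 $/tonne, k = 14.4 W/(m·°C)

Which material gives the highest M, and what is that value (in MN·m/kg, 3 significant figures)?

Screen on constraints: cost ≤ 37 $/kg; k ≥ 7.31 W/(m·K). Survivors: commercially pure titanium, bronze.
Convert each candidate to consistent units, then evaluate M:
  commercially pure titanium: E = 103.2 GPa, ρ = 4533 kg/m³
  bronze: E = 106.5 GPa, ρ = 8889 kg/m³
  commercially pure titanium: M = 22.8 MN·m/kg
  bronze: M = 12.0 MN·m/kg
Highest index: commercially pure titanium.

commercially pure titanium, M = 22.8 MN·m/kg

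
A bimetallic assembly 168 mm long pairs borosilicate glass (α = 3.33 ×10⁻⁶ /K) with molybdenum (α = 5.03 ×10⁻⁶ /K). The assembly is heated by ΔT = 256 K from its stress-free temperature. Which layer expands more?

α(borosilicate glass) = 3.33×10⁻⁶/K vs α(molybdenum) = 5.03×10⁻⁶/K.
Higher α expands more for the same ΔT: molybdenum.

molybdenum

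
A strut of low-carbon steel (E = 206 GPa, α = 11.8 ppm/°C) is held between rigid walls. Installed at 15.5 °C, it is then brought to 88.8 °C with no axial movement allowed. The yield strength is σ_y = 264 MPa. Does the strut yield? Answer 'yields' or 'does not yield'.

does not yield

ΔT = 73.30 K. Constrained thermal stress σ = E·α·ΔT = 206.0×10³ MPa × 11.8×10⁻⁶ × 73.30 = 178 MPa (compressive).
Compare to σ_y = 264 MPa: σ < σ_y, so it does not yield.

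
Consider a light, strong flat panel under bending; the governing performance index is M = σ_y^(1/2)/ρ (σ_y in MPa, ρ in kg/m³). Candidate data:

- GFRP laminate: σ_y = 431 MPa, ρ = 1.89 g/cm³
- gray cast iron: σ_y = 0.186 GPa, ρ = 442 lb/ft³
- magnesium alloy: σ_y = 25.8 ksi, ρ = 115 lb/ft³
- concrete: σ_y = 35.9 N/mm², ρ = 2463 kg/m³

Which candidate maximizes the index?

GFRP laminate

Normalizing units and computing the index:
  GFRP laminate: σ_y = 431.0 MPa, ρ = 1890 kg/m³
  gray cast iron: σ_y = 186.0 MPa, ρ = 7080 kg/m³
  magnesium alloy: σ_y = 177.9 MPa, ρ = 1842 kg/m³
  concrete: σ_y = 35.90 MPa, ρ = 2463 kg/m³
  GFRP laminate: M = 11.0×10⁻³
  magnesium alloy: M = 7.24×10⁻³
  concrete: M = 2.43×10⁻³
  gray cast iron: M = 1.93×10⁻³
GFRP laminate has the largest M.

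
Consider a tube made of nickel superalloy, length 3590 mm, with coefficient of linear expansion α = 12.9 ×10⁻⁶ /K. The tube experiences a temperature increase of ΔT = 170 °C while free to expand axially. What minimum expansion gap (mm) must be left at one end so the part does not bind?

ΔL = α·L₀·ΔT = 12.9×10⁻⁶ × 3590 mm × 170.0 K = 7.87 mm.

7.87 mm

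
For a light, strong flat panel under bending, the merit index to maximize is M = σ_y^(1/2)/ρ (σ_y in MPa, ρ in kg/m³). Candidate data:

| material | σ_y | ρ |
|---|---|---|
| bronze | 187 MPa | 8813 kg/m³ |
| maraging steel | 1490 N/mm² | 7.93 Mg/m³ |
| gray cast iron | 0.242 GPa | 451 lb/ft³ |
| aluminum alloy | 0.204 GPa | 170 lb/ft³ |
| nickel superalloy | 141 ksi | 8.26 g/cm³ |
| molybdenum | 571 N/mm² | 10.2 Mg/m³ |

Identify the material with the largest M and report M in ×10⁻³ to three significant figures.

After converting to SI:
  bronze: σ_y = 187.0 MPa, ρ = 8813 kg/m³
  maraging steel: σ_y = 1490 MPa, ρ = 7930 kg/m³
  gray cast iron: σ_y = 242.0 MPa, ρ = 7224 kg/m³
  aluminum alloy: σ_y = 204.0 MPa, ρ = 2723 kg/m³
  nickel superalloy: σ_y = 972.2 MPa, ρ = 8260 kg/m³
  molybdenum: σ_y = 571.0 MPa, ρ = 10200 kg/m³
  aluminum alloy: M = 5.25×10⁻³
  maraging steel: M = 4.87×10⁻³
  nickel superalloy: M = 3.77×10⁻³
  molybdenum: M = 2.34×10⁻³
  gray cast iron: M = 2.15×10⁻³
  bronze: M = 1.55×10⁻³
Highest index: aluminum alloy.

aluminum alloy, M = 5.25×10⁻³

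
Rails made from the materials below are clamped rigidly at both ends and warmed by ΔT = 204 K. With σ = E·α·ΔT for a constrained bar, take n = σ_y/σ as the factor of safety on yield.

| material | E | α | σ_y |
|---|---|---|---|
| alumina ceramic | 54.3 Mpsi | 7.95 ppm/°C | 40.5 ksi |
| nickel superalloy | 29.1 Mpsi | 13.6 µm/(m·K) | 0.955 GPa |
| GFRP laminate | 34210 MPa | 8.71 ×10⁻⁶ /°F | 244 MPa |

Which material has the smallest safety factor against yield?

alumina ceramic

In consistent units (E in GPa, α in ×10⁻⁶/K, σ_y in MPa):
  alumina ceramic: E = 374.4, α = 7.95, σ_y = 279.2 → σ = 607 MPa, n = 0.460
  nickel superalloy: E = 200.6, α = 13.6, σ_y = 955.0 → σ = 557 MPa, n = 1.72
  GFRP laminate: E = 34.21, α = 15.7, σ_y = 244.0 → σ = 109 MPa, n = 2.23
Smallest n: alumina ceramic with n = 0.460.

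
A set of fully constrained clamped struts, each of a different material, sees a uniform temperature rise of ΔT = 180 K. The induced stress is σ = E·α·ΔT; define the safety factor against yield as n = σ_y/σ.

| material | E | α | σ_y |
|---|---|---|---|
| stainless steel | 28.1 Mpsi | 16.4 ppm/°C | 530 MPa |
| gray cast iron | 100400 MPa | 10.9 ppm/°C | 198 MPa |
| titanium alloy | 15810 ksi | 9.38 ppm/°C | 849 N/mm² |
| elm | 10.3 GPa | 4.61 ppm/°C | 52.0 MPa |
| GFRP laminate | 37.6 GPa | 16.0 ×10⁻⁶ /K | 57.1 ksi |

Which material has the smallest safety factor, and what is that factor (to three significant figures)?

With everything in SI (GPa, ×10⁻⁶/K, MPa):
  stainless steel: E = 193.7, α = 16.4, σ_y = 530.0 → σ = 572 MPa, n = 0.927
  gray cast iron: E = 100.4, α = 10.9, σ_y = 198.0 → σ = 197 MPa, n = 1.01
  titanium alloy: E = 109.0, α = 9.38, σ_y = 849.0 → σ = 184 MPa, n = 4.61
  elm: E = 10.30, α = 4.61, σ_y = 52.00 → σ = 8.55 MPa, n = 6.08
  GFRP laminate: E = 37.60, α = 16.0, σ_y = 393.7 → σ = 108 MPa, n = 3.64
Stainless steel has the lowest safety factor, n = 0.927.

stainless steel, n = 0.927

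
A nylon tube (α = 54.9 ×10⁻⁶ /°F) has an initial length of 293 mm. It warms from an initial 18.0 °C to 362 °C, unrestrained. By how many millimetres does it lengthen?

9.96 mm

Convert α: 54.9×10⁻⁶/°F × (9/5) = 98.8×10⁻⁶/K.
ΔT = 362 − 18.0 = 344.0 K.
ΔL = α·L₀·ΔT = 98.8×10⁻⁶ × 293 mm × 344.0 K = 9.96 mm.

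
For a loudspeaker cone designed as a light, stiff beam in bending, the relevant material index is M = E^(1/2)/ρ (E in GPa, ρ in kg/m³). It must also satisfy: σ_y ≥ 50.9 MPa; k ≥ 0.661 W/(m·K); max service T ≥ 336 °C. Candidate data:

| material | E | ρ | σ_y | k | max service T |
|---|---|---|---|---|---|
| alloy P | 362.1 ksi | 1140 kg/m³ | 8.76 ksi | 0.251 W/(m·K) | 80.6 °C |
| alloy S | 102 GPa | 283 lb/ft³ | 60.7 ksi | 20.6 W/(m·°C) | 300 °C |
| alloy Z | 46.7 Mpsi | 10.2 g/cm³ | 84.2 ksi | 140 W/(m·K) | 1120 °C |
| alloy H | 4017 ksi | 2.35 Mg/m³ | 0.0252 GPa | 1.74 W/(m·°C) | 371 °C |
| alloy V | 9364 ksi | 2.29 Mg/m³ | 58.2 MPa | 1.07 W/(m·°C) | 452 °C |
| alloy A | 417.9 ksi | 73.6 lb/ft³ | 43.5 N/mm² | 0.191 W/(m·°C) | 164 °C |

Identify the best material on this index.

Screen on constraints: σ_y ≥ 50.9 MPa; k ≥ 0.661 W/(m·K); max service T ≥ 336 °C. Survivors: alloy Z, alloy V.
Convert each candidate to consistent units, then evaluate M:
  alloy Z: E = 322.0 GPa, ρ = 10200 kg/m³
  alloy V: E = 64.56 GPa, ρ = 2290 kg/m³
  alloy V: M = 3.51×10⁻³
  alloy Z: M = 1.76×10⁻³
The maximum is for alloy V.

alloy V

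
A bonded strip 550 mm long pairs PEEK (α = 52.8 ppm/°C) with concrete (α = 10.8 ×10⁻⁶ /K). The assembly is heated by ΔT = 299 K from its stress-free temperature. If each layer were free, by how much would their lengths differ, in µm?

Δα = |52.8 − 10.8|×10⁻⁶/K = 42.0×10⁻⁶/K.
ΔL_mismatch = Δα·L·ΔT = 42.0×10⁻⁶ × 550.0 mm × 299.0 K = 6910 µm.

6910 µm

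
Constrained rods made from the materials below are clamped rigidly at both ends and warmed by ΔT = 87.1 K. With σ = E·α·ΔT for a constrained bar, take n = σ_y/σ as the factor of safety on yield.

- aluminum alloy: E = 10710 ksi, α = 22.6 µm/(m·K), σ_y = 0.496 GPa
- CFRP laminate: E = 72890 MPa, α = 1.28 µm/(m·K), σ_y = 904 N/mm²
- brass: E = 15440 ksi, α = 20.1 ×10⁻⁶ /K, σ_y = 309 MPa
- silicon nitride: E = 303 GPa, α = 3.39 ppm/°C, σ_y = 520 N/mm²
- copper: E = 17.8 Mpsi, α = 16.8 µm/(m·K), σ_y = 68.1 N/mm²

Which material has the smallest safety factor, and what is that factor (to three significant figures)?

Per material, after unit conversion:
  aluminum alloy: E = 73.84, α = 22.6, σ_y = 496.0 → σ = 145 MPa, n = 3.41
  CFRP laminate: E = 72.89, α = 1.28, σ_y = 904.0 → σ = 8.13 MPa, n = 111
  brass: E = 106.5, α = 20.1, σ_y = 309.0 → σ = 186 MPa, n = 1.66
  silicon nitride: E = 303.0, α = 3.39, σ_y = 520.0 → σ = 89.5 MPa, n = 5.81
  copper: E = 122.7, α = 16.8, σ_y = 68.10 → σ = 180 MPa, n = 0.379
Smallest n: copper with n = 0.379.

copper, n = 0.379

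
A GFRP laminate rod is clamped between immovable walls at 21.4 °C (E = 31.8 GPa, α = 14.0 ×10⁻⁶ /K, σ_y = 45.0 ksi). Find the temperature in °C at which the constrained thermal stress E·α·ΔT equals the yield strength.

718 °C

σ_y = 45.0 ksi = 310.3 MPa.
E·α·ΔT = 310.3 MPa ⇒ ΔT = 310.3 / (31.80×10³ × 14.0×10⁻⁶) = 696.9 K.
T = 21.4 + 696.9 = 718.3 °C.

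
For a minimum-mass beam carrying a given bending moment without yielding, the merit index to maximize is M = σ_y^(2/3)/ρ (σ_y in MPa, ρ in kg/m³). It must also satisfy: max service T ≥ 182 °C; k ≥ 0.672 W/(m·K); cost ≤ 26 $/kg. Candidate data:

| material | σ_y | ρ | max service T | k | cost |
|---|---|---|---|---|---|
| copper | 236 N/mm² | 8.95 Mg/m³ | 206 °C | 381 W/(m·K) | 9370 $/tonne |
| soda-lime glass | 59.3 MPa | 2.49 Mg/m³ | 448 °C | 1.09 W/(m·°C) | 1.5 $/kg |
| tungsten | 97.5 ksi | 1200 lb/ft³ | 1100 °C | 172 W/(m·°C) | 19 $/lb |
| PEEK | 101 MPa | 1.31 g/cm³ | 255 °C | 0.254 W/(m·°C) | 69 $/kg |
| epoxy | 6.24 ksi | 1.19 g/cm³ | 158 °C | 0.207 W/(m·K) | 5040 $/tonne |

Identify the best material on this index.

soda-lime glass

Screen on constraints: max service T ≥ 182 °C; k ≥ 0.672 W/(m·K); cost ≤ 26 $/kg. Survivors: copper, soda-lime glass.
In SI units:
  copper: σ_y = 236.0 MPa, ρ = 8950 kg/m³
  soda-lime glass: σ_y = 59.30 MPa, ρ = 2490 kg/m³
  soda-lime glass: M = 6.11×10⁻³
  copper: M = 4.27×10⁻³
The maximum is for soda-lime glass.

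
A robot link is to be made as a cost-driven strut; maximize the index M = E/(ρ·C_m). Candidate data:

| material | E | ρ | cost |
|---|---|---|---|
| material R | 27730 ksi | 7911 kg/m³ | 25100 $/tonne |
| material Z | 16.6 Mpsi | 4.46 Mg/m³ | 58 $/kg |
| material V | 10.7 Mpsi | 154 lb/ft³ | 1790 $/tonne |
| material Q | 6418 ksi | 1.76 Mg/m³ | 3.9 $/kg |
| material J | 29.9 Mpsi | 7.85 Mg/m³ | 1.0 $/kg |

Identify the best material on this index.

material J

In SI units:
  material R: E = 191.2 GPa, ρ = 7911 kg/m³, cost = 25.10 $/kg
  material Z: E = 114.5 GPa, ρ = 4460 kg/m³, cost = 58.00 $/kg
  material V: E = 73.77 GPa, ρ = 2467 kg/m³, cost = 1.790 $/kg
  material Q: E = 44.25 GPa, ρ = 1760 kg/m³, cost = 3.900 $/kg
  material J: E = 206.2 GPa, ρ = 7850 kg/m³, cost = 1.000 $/kg
  material J: M = 26.3 MN·m per $
  material V: M = 16.7 MN·m per $
  material Q: M = 6.45 MN·m per $
  material R: M = 0.963 MN·m per $
  material Z: M = 0.442 MN·m per $
Highest index: material J.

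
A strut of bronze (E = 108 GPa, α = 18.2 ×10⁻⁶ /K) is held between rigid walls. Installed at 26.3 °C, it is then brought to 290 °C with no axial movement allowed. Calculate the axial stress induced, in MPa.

ΔT = 263.7 K. Constrained thermal stress σ = E·α·ΔT = 108.0×10³ MPa × 18.2×10⁻⁶ × 263.7 = 518 MPa (compressive).

518 MPa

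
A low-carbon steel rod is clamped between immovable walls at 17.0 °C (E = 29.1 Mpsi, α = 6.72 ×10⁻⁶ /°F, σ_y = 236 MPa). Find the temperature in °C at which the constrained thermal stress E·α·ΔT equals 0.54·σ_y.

E = 29.1 Mpsi = 200.6 GPa.
α = 6.72×10⁻⁶/°F × 9/5 = 12.1×10⁻⁶/K.
E·α·ΔT = 127.4 MPa ⇒ ΔT = 127.4 / (200.6×10³ × 12.1×10⁻⁶) = 52.51 K.
T = 17.0 + 52.51 = 69.51 °C.

69.5 °C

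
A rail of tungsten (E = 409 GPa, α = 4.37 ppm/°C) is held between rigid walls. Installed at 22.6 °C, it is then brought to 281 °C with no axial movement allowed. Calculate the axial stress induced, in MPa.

ΔT = 258.4 K. Constrained thermal stress σ = E·α·ΔT = 409.0×10³ MPa × 4.37×10⁻⁶ × 258.4 = 462 MPa (compressive).

462 MPa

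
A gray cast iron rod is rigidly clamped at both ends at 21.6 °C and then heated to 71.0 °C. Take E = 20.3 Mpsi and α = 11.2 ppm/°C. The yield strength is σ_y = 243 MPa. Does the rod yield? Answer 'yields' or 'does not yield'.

does not yield

E = 20.3 Mpsi = 140.0 GPa.
ΔT = 49.40 K. Constrained thermal stress σ = E·α·ΔT = 140.0×10³ MPa × 11.2×10⁻⁶ × 49.40 = 77.4 MPa (compressive).
Compare to σ_y = 243 MPa: σ < σ_y, so it does not yield.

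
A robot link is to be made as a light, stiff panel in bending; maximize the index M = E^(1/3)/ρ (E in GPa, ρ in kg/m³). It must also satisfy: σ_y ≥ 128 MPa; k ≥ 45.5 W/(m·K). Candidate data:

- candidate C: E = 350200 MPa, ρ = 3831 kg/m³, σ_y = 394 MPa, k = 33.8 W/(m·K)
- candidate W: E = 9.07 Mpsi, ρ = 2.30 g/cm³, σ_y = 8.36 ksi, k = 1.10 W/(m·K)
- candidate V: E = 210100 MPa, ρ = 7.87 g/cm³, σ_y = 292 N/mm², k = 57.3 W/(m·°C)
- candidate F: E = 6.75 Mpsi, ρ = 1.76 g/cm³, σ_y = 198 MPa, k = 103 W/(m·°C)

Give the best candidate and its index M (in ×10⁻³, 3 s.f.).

candidate F, M = 2.04×10⁻³

Screen on constraints: σ_y ≥ 128 MPa; k ≥ 45.5 W/(m·K). Survivors: candidate V, candidate F.
Putting every candidate on a common basis:
  candidate V: E = 210.1 GPa, ρ = 7870 kg/m³
  candidate F: E = 46.54 GPa, ρ = 1760 kg/m³
  candidate F: M = 2.04×10⁻³
  candidate V: M = 0.755×10⁻³
Candidate F ranks first.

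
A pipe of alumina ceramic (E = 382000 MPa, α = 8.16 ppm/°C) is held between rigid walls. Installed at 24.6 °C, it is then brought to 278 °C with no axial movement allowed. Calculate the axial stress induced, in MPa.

E = 382000 MPa = 382.0 GPa.
ΔT = 253.4 K. Constrained thermal stress σ = E·α·ΔT = 382.0×10³ MPa × 8.16×10⁻⁶ × 253.4 = 790 MPa (compressive).

790 MPa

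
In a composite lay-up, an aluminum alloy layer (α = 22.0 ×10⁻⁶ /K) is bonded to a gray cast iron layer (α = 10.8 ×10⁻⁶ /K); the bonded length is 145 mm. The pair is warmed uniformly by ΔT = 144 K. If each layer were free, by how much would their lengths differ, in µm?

234 µm

Δα = |22.0 − 10.8|×10⁻⁶/K = 11.2×10⁻⁶/K.
ΔL_mismatch = Δα·L·ΔT = 11.2×10⁻⁶ × 145.0 mm × 144.0 K = 234 µm.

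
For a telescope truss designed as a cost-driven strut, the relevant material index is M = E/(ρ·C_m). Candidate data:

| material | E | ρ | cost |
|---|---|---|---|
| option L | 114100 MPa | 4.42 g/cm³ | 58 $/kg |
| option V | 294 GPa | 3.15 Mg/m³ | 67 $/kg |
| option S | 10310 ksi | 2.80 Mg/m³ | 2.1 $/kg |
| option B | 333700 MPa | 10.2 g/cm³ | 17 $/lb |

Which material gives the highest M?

In SI units:
  option L: E = 114.1 GPa, ρ = 4420 kg/m³, cost = 58.00 $/kg
  option V: E = 294.0 GPa, ρ = 3150 kg/m³, cost = 67.00 $/kg
  option S: E = 71.08 GPa, ρ = 2800 kg/m³, cost = 2.100 $/kg
  option B: E = 333.7 GPa, ρ = 10200 kg/m³, cost = 37.48 $/kg
  option S: M = 12.1 MN·m per $
  option V: M = 1.39 MN·m per $
  option B: M = 0.873 MN·m per $
  option L: M = 0.445 MN·m per $
Highest index: option S.

option S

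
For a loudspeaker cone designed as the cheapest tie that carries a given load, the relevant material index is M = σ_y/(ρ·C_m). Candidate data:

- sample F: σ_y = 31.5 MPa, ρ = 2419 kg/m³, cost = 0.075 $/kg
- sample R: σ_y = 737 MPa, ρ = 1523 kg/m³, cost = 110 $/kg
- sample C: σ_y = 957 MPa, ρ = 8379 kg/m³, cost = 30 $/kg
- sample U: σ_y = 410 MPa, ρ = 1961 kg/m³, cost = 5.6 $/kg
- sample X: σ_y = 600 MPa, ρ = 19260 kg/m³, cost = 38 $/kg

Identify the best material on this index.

Evaluate M for each candidate:
  sample F: M = 174 kN·m per $
  sample U: M = 37.3 kN·m per $
  sample R: M = 4.40 kN·m per $
  sample C: M = 3.81 kN·m per $
  sample X: M = 0.820 kN·m per $
Sample F has the largest M.

sample F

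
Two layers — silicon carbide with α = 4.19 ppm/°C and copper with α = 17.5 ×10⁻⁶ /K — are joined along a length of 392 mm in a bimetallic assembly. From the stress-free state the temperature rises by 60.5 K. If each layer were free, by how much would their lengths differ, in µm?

316 µm

Δα = |4.19 − 17.5|×10⁻⁶/K = 13.3×10⁻⁶/K.
ΔL_mismatch = Δα·L·ΔT = 13.3×10⁻⁶ × 392.0 mm × 60.5 K = 316 µm.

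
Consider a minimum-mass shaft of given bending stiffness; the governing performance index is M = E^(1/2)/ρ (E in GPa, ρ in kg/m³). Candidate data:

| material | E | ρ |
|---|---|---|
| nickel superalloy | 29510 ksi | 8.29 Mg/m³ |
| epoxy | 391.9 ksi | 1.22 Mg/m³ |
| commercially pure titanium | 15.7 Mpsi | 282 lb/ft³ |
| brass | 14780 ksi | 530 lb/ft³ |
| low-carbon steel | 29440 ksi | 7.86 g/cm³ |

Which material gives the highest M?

commercially pure titanium

After converting to SI:
  nickel superalloy: E = 203.5 GPa, ρ = 8290 kg/m³
  epoxy: E = 2.702 GPa, ρ = 1220 kg/m³
  commercially pure titanium: E = 108.2 GPa, ρ = 4517 kg/m³
  brass: E = 101.9 GPa, ρ = 8490 kg/m³
  low-carbon steel: E = 203.0 GPa, ρ = 7860 kg/m³
  commercially pure titanium: M = 2.30×10⁻³
  low-carbon steel: M = 1.81×10⁻³
  nickel superalloy: M = 1.72×10⁻³
  epoxy: M = 1.35×10⁻³
  brass: M = 1.19×10⁻³
Highest index: commercially pure titanium.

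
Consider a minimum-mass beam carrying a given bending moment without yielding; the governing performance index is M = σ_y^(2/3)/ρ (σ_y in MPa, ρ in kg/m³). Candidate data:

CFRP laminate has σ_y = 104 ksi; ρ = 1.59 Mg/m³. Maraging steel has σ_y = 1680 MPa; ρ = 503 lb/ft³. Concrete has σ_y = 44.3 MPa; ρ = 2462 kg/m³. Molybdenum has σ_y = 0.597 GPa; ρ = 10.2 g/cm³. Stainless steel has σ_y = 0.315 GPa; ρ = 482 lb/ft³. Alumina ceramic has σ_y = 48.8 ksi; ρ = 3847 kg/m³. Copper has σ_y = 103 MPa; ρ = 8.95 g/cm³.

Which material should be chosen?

Convert each candidate to consistent units, then evaluate M:
  CFRP laminate: σ_y = 717.1 MPa, ρ = 1590 kg/m³
  maraging steel: σ_y = 1680 MPa, ρ = 8057 kg/m³
  concrete: σ_y = 44.30 MPa, ρ = 2462 kg/m³
  molybdenum: σ_y = 597.0 MPa, ρ = 10200 kg/m³
  stainless steel: σ_y = 315.0 MPa, ρ = 7721 kg/m³
  alumina ceramic: σ_y = 336.5 MPa, ρ = 3847 kg/m³
  copper: σ_y = 103.0 MPa, ρ = 8950 kg/m³
  CFRP laminate: M = 50.4×10⁻³
  maraging steel: M = 17.5×10⁻³
  alumina ceramic: M = 12.6×10⁻³
  molybdenum: M = 6.95×10⁻³
  stainless steel: M = 6.00×10⁻³
  concrete: M = 5.09×10⁻³
  copper: M = 2.46×10⁻³
CFRP laminate ranks first.

CFRP laminate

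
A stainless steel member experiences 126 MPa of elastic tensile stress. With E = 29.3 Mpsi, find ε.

6.24×10⁻⁴

E = 29.3 Mpsi = 202.0 GPa = 202000 MPa.
ε = σ/E = 126 / 202000 = 6.24×10⁻⁴.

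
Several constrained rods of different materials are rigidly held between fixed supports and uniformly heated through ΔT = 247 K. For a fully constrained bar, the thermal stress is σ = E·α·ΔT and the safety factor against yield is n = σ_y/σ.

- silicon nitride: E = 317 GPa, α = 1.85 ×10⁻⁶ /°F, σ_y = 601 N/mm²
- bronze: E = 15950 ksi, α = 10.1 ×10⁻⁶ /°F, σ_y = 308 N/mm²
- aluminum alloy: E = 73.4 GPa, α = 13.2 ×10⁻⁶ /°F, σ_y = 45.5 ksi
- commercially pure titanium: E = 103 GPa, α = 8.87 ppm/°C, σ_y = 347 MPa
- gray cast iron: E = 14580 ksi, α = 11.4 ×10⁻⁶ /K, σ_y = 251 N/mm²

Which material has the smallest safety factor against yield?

In consistent units (E in GPa, α in ×10⁻⁶/K, σ_y in MPa):
  silicon nitride: E = 317.0, α = 3.33, σ_y = 601.0 → σ = 261 MPa, n = 2.31
  bronze: E = 110.0, α = 18.2, σ_y = 308.0 → σ = 494 MPa, n = 0.624
  aluminum alloy: E = 73.40, α = 23.8, σ_y = 313.7 → σ = 431 MPa, n = 0.728
  commercially pure titanium: E = 103.0, α = 8.87, σ_y = 347.0 → σ = 226 MPa, n = 1.54
  gray cast iron: E = 100.5, α = 11.4, σ_y = 251.0 → σ = 283 MPa, n = 0.887
Bronze has the lowest safety factor, n = 0.624.

bronze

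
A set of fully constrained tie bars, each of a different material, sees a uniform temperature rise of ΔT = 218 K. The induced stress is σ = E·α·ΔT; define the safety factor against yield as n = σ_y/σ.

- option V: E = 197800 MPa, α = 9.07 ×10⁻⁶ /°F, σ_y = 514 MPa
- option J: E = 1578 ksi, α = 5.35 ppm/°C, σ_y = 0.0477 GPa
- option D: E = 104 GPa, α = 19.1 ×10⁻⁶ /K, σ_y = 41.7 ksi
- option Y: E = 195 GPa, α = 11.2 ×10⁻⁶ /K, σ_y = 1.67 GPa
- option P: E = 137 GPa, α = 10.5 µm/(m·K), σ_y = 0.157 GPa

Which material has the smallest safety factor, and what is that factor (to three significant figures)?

Converting E to GPa, α to ×10⁻⁶/K, σ_y to MPa, then σ and n for each:
  option V: E = 197.8, α = 16.3, σ_y = 514.0 → σ = 704 MPa, n = 0.730
  option J: E = 10.88, α = 5.35, σ_y = 47.70 → σ = 12.7 MPa, n = 3.76
  option D: E = 104.0, α = 19.1, σ_y = 287.5 → σ = 433 MPa, n = 0.664
  option Y: E = 195.0, α = 11.2, σ_y = 1670 → σ = 476 MPa, n = 3.51
  option P: E = 137.0, α = 10.5, σ_y = 157.0 → σ = 314 MPa, n = 0.501
The minimum is option P at n = 0.501.

option P, n = 0.501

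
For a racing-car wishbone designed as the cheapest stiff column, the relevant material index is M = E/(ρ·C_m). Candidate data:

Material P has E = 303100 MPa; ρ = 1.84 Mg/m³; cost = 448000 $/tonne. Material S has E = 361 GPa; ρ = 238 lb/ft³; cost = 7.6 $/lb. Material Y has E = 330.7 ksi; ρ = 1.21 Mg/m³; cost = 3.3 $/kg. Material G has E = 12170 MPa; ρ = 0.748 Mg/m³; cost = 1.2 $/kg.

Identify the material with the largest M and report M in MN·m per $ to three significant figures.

Convert each candidate to consistent units, then evaluate M:
  material P: E = 303.1 GPa, ρ = 1840 kg/m³, cost = 448.0 $/kg
  material S: E = 361.0 GPa, ρ = 3812 kg/m³, cost = 16.75 $/kg
  material Y: E = 2.280 GPa, ρ = 1210 kg/m³, cost = 3.300 $/kg
  material G: E = 12.17 GPa, ρ = 748.0 kg/m³, cost = 1.200 $/kg
  material G: M = 13.6 MN·m per $
  material S: M = 5.65 MN·m per $
  material Y: M = 0.571 MN·m per $
  material P: M = 0.368 MN·m per $
The maximum is for material G.

material G, M = 13.6 MN·m per $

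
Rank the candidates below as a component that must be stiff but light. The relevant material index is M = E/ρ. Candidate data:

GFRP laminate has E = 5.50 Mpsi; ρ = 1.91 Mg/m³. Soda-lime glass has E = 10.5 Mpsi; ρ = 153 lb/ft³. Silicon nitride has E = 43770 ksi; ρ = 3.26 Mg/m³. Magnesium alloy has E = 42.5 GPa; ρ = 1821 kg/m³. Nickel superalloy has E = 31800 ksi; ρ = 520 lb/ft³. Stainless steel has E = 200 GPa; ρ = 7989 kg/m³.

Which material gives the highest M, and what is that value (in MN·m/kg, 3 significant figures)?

silicon nitride, M = 92.6 MN·m/kg

Putting every candidate on a common basis:
  GFRP laminate: E = 37.92 GPa, ρ = 1910 kg/m³
  soda-lime glass: E = 72.39 GPa, ρ = 2451 kg/m³
  silicon nitride: E = 301.8 GPa, ρ = 3260 kg/m³
  magnesium alloy: E = 42.50 GPa, ρ = 1821 kg/m³
  nickel superalloy: E = 219.3 GPa, ρ = 8330 kg/m³
  stainless steel: E = 200.0 GPa, ρ = 7989 kg/m³
  silicon nitride: M = 92.6 MN·m/kg
  soda-lime glass: M = 29.5 MN·m/kg
  nickel superalloy: M = 26.3 MN·m/kg
  stainless steel: M = 25.0 MN·m/kg
  magnesium alloy: M = 23.3 MN·m/kg
  GFRP laminate: M = 19.9 MN·m/kg
Highest index: silicon nitride.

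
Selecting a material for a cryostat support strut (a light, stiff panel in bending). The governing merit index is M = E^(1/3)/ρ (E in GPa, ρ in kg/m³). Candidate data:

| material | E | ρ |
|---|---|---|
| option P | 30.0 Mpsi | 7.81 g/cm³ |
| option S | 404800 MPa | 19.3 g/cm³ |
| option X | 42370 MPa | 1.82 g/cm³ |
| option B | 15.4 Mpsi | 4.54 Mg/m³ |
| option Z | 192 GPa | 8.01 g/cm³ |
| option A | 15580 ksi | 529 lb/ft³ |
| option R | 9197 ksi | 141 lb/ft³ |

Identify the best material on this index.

After converting to SI:
  option P: E = 206.8 GPa, ρ = 7810 kg/m³
  option S: E = 404.8 GPa, ρ = 19300 kg/m³
  option X: E = 42.37 GPa, ρ = 1820 kg/m³
  option B: E = 106.2 GPa, ρ = 4540 kg/m³
  option Z: E = 192.0 GPa, ρ = 8010 kg/m³
  option A: E = 107.4 GPa, ρ = 8474 kg/m³
  option R: E = 63.41 GPa, ρ = 2259 kg/m³
  option X: M = 1.92×10⁻³
  option R: M = 1.77×10⁻³
  option B: M = 1.04×10⁻³
  option P: M = 0.757×10⁻³
  option Z: M = 0.720×10⁻³
  option A: M = 0.561×10⁻³
  option S: M = 0.383×10⁻³
The maximum is for option X.

option X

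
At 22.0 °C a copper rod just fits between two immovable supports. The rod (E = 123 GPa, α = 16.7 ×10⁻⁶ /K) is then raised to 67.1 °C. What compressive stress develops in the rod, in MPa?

ΔT = 45.10 K. Constrained thermal stress σ = E·α·ΔT = 123.0×10³ MPa × 16.7×10⁻⁶ × 45.10 = 92.6 MPa (compressive).

92.6 MPa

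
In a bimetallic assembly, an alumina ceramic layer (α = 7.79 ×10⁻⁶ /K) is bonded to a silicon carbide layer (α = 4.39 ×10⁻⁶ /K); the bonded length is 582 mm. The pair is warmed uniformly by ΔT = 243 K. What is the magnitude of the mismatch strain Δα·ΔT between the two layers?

Δα = |7.79 − 4.39|×10⁻⁶/K = 3.40×10⁻⁶/K.
Mismatch strain = Δα·ΔT = 3.40×10⁻⁶ × 243.0 = 8.26×10⁻⁴.

8.26×10⁻⁴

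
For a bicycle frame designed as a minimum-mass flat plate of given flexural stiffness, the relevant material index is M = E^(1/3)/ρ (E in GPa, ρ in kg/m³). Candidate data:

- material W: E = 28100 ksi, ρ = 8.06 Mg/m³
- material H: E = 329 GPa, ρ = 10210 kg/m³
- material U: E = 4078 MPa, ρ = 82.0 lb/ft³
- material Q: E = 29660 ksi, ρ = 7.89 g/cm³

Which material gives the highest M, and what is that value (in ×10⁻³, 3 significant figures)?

In SI units:
  material W: E = 193.7 GPa, ρ = 8060 kg/m³
  material H: E = 329.0 GPa, ρ = 10210 kg/m³
  material U: E = 4.078 GPa, ρ = 1314 kg/m³
  material Q: E = 204.5 GPa, ρ = 7890 kg/m³
  material U: M = 1.22×10⁻³
  material Q: M = 0.747×10⁻³
  material W: M = 0.718×10⁻³
  material H: M = 0.676×10⁻³
Highest index: material U.

material U, M = 1.22×10⁻³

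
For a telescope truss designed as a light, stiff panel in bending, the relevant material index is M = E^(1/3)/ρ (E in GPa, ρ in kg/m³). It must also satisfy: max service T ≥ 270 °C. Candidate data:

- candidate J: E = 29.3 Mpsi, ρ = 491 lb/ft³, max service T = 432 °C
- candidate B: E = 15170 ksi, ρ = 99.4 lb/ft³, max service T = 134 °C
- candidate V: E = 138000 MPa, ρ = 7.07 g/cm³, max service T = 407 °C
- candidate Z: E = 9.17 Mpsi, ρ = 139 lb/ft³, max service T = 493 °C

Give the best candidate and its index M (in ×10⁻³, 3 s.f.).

candidate Z, M = 1.79×10⁻³

Screen on constraints: max service T ≥ 270 °C. Survivors: candidate J, candidate V, candidate Z.
Convert each candidate to consistent units, then evaluate M:
  candidate J: E = 202.0 GPa, ρ = 7865 kg/m³
  candidate V: E = 138.0 GPa, ρ = 7070 kg/m³
  candidate Z: E = 63.22 GPa, ρ = 2227 kg/m³
  candidate Z: M = 1.79×10⁻³
  candidate J: M = 0.746×10⁻³
  candidate V: M = 0.731×10⁻³
Candidate Z has the largest M.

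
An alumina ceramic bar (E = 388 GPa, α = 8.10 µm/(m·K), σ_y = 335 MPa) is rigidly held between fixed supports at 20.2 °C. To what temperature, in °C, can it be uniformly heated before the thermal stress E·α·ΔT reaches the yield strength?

127 °C

E·α·ΔT = 335.0 MPa ⇒ ΔT = 335.0 / (388.0×10³ × 8.10×10⁻⁶) = 106.6 K.
T = 20.2 + 106.6 = 126.8 °C.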